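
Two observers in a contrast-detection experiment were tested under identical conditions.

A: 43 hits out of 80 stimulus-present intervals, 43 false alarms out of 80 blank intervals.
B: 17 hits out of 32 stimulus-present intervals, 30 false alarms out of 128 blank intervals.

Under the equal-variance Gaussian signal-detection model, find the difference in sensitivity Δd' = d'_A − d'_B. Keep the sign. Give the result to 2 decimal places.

Δd' = -0.80

A: z(0.5375) = 0.094, z(0.5375) = 0.094, d' = 0.000
B: z(0.5312) = 0.078, z(0.2344) = -0.724, d' = 0.802
Δd' = d'_A − d'_B = 0.000 − 0.802 = -0.802
B has the higher sensitivity.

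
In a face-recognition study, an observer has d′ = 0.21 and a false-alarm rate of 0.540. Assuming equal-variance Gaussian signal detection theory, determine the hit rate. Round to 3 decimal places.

hit rate = 0.622

z(false-alarm rate) = z(0.540) = 0.1004
z(H) = z(FA) + d' = 0.1004 + 0.21 = 0.3104
hit rate = Φ(0.3104) = 0.6219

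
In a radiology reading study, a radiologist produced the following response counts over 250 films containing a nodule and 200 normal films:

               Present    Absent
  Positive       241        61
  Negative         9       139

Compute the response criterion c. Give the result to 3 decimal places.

H = 241/250 = 0.9640
FA = 61/200 = 0.3050
z(H) = z(0.9640) = 1.7991
z(FA) = z(0.3050) = -0.5101
c = −½·[z(H) + z(FA)] = −0.5 × (1.7991 + (-0.5101)) = -0.6445
c < 0: the radiologist has a liberal response bias.

c = -0.645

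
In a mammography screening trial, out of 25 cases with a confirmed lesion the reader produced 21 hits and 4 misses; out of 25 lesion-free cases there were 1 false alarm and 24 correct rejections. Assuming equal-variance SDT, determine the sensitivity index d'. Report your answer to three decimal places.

d' = 2.745

H = 21/25 = 0.8400
FA = 1/25 = 0.0400
Φ⁻¹(0.8400) = 0.9945, Φ⁻¹(0.0400) = -1.7507
d' = z(H) − z(FA) = 0.9945 − (-1.7507) = 2.7452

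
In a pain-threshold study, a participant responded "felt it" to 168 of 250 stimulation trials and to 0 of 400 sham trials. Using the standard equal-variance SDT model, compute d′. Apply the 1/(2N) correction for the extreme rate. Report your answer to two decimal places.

The false-alarm rate is 0/400 = 0, so apply the 1/(2N) correction: FA → 1/(2·400) = 0.00125.
z(H) = z(0.67200) = 0.445
z(FA) = z(0.00125) = -3.023
d' = 0.445 − (-3.023) = 3.468

d′ = 3.47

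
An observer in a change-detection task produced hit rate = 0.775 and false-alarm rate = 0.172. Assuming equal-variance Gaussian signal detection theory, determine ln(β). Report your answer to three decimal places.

ln β = 0.162

z(H) = 0.7554
z(FA) = -0.9463
ln β = −½·[z(H)² − z(FA)²] = −0.5 × (0.5706 − 0.8955) = 0.16245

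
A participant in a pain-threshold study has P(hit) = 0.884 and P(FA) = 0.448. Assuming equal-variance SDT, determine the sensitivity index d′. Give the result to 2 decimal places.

Φ⁻¹(H) = 1.195
Φ⁻¹(FA) = -0.131
d' = z(H) − z(FA) = 1.195 − (-0.131) = 1.326

d′ = 1.33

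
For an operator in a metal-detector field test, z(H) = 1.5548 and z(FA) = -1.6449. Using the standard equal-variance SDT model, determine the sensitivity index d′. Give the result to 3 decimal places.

d′ = 3.200

d' = z(H) − z(FA) = 1.5548 − (-1.6449) = 3.1997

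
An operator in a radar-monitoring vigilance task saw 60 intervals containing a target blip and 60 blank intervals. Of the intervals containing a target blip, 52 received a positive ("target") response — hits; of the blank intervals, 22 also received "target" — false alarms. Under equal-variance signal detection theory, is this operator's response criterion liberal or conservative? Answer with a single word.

liberal

z(H) = 1.111, z(FA) = -0.341
c = −½·(z(H) + z(FA)) = -0.385
c < 0 → liberal criterion (biased toward responding “yes”).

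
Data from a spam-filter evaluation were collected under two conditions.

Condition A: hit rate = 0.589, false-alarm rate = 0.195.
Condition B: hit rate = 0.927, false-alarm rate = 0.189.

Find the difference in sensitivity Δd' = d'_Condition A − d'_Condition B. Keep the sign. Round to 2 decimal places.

Δd' = -1.25

Condition A: z(0.589) = 0.225, z(0.195) = -0.860, d' = 1.085
Condition B: z(0.927) = 1.454, z(0.189) = -0.882, d' = 2.336
Δd' = d'_Condition A − d'_Condition B = 1.085 − 2.336 = -1.251
Condition B has the higher sensitivity.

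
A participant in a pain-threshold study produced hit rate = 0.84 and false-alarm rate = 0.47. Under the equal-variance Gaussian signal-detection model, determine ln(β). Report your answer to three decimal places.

ln β = -0.492

Φ⁻¹(H) = Φ⁻¹(0.84) = 0.9945
Φ⁻¹(FA) = Φ⁻¹(0.47) = -0.0753
ln β = −½·[z(H)² − z(FA)²] = −0.5 × (0.9890 − 0.0057) = -0.49165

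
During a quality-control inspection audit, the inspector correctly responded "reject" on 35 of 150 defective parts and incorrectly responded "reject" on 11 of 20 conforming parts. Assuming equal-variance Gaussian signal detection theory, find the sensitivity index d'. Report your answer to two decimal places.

H = 35/150 = 0.2333
FA = 11/20 = 0.5500
Φ⁻¹(0.2333) = -0.728, Φ⁻¹(0.5500) = 0.126
d' = z(H) − z(FA) = -0.728 − 0.126 = -0.854

d' = -0.85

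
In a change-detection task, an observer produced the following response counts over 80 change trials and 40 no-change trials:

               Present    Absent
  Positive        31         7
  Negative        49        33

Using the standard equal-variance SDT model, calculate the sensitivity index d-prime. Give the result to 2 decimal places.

H = 31/80 = 0.3875
FA = 7/40 = 0.1750
z(H) = -0.2858
z(FA) = -0.9346
d' = z(H) − z(FA) = -0.2858 − (-0.9346) = 0.6488

d-prime = 0.65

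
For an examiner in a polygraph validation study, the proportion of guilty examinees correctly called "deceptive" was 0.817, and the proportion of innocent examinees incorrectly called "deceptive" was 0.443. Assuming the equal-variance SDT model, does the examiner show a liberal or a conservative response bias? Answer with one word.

z(H) = 0.904, z(FA) = -0.143
c = −½·(z(H) + z(FA)) = -0.3805
c < 0 → liberal criterion (biased toward responding “yes”).

liberal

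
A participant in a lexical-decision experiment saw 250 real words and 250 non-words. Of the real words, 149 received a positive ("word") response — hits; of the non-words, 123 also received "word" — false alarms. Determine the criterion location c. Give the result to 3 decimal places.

H = 149/250 = 0.5960
FA = 123/250 = 0.4920
Φ⁻¹(H) = Φ⁻¹(0.5960) = 0.2430
Φ⁻¹(FA) = Φ⁻¹(0.4920) = -0.0201
c = −½·[z(H) + z(FA)] = −0.5 × (0.2430 + (-0.0201)) = -0.11145

c = -0.111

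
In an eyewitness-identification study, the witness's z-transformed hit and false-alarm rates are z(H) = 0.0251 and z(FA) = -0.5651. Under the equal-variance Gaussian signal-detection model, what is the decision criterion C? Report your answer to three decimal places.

c = −½·[z(H) + z(FA)] = −½·(0.0251 + (-0.5651)) = 0.2700
c > 0: the witness has a conservative response bias.

C = 0.270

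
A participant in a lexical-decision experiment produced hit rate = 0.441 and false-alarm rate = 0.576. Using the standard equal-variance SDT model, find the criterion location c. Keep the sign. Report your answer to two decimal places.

c = -0.02

z(H) = z(0.441) = -0.1484
z(FA) = z(0.576) = 0.1917
c = −½·[z(H) + z(FA)] = −0.5 × (-0.1484 + 0.1917) = -0.02165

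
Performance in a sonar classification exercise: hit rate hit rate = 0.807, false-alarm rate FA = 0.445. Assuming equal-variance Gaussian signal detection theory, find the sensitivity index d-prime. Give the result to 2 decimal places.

z(0.807) = 0.867, z(0.445) = -0.138
d' = z(H) − z(FA) = 0.867 − (-0.138) = 1.005

d-prime = 1.01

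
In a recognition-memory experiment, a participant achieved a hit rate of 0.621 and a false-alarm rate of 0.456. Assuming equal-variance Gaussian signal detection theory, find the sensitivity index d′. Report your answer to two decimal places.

d′ = 0.42

z(H) = 0.3081
z(FA) = -0.1105
d' = z(H) − z(FA) = 0.3081 − (-0.1105) = 0.4186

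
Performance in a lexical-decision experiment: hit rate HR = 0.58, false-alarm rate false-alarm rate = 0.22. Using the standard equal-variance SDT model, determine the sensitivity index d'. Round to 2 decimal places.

z(H) = z(0.58) = 0.202
z(FA) = z(0.22) = -0.772
d' = z(H) − z(FA) = 0.202 − (-0.772) = 0.974

d' = 0.97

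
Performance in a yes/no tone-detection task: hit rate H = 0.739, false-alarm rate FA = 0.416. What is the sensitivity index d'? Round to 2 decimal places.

z(0.739) = 0.6403, z(0.416) = -0.2121
d' = z(H) − z(FA) = 0.6403 − (-0.2121) = 0.8524

d' = 0.85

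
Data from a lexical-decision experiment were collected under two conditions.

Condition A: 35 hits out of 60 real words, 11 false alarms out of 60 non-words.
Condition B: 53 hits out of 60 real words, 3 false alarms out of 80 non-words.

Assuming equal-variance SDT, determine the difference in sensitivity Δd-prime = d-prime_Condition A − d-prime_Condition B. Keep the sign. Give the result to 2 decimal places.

Condition A: z(0.5833) = 0.210, z(0.1833) = -0.903, d' = 1.113
Condition B: z(0.8833) = 1.192, z(0.0375) = -1.780, d' = 2.972
Δd' = d'_Condition A − d'_Condition B = 1.113 − 2.972 = -1.859
Condition B has the higher sensitivity.

Δd-prime = -1.86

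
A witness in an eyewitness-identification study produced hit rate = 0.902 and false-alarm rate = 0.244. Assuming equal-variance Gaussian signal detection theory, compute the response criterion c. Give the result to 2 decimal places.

c = -0.30

z(0.902) = 1.2930, z(0.244) = -0.6935
c = −½·[z(H) + z(FA)] = −0.5 × (1.2930 + (-0.6935)) = -0.29975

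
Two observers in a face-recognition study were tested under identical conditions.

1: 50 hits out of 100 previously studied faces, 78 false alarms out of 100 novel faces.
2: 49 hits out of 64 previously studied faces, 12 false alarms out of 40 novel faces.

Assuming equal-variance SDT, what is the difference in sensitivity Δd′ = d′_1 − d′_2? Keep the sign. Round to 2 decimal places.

Δd′ = -2.02

1: z(0.5000) = 0.000, z(0.7800) = 0.772, d' = -0.772
2: z(0.7656) = 0.724, z(0.3000) = -0.524, d' = 1.248
Δd' = d'_1 − d'_2 = -0.772 − 1.248 = -2.020
2 has the higher sensitivity.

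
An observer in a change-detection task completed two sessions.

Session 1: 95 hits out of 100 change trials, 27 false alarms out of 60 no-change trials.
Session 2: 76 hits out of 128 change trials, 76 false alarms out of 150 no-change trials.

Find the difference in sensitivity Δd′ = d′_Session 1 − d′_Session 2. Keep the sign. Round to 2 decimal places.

Δd′ = 1.55

Session 1: z(0.9500) = 1.645, z(0.4500) = -0.126, d' = 1.771
Session 2: z(0.5938) = 0.237, z(0.5067) = 0.017, d' = 0.220
Δd' = d'_Session 1 − d'_Session 2 = 1.771 − 0.220 = 1.551
Session 1 has the higher sensitivity.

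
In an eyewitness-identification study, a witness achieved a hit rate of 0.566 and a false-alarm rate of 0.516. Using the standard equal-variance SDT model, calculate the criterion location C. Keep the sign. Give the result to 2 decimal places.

Φ⁻¹(0.566) = 0.166, Φ⁻¹(0.516) = 0.040
c = −½·[z(H) + z(FA)] = −0.5 × (0.166 + 0.040) = -0.103
c < 0: the witness has a liberal response bias.

C = -0.10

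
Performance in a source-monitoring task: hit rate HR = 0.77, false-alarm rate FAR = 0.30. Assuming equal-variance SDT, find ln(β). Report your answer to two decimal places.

ln β = -0.14

z(0.77) = 0.739, z(0.30) = -0.524
ln β = −½·[z(H)² − z(FA)²] = −0.5 × (0.546 − 0.275) = -0.1355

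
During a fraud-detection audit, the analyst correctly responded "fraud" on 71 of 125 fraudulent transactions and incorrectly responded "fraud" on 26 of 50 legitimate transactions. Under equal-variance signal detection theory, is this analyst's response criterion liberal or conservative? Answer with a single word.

z(H) = 0.171, z(FA) = 0.050
c = −½·(z(H) + z(FA)) = -0.1105
c < 0 → liberal criterion (biased toward responding “yes”).

liberal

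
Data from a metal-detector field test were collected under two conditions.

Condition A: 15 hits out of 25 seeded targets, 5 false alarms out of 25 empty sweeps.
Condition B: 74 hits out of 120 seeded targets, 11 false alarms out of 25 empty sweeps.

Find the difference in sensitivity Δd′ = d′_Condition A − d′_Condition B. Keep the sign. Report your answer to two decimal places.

Δd′ = 0.65

Condition A: z(0.6000) = 0.253, z(0.2000) = -0.842, d' = 1.095
Condition B: z(0.6167) = 0.297, z(0.4400) = -0.151, d' = 0.448
Δd' = d'_Condition A − d'_Condition B = 1.095 − 0.448 = 0.647
Condition A has the higher sensitivity.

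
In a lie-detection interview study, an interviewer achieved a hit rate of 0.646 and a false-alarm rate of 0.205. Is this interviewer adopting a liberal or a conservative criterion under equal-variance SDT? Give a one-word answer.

z(H) = 0.375, z(FA) = -0.824
c = −½·(z(H) + z(FA)) = 0.2245
c > 0 → conservative criterion (biased toward responding “no”).

conservative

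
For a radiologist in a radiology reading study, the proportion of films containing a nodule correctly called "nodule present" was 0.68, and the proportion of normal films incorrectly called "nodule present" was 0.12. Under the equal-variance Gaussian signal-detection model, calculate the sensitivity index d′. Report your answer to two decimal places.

z(H) = z(0.68) = 0.468
z(FA) = z(0.12) = -1.175
d' = z(H) − z(FA) = 0.468 − (-1.175) = 1.643

d′ = 1.64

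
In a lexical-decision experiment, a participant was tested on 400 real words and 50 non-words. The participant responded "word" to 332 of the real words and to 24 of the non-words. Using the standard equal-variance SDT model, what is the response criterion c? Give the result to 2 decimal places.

c = -0.45

H = 332/400 = 0.8300
FA = 24/50 = 0.4800
z(H) = 0.9542
z(FA) = -0.0502
c = −½·[z(H) + z(FA)] = −0.5 × (0.9542 + (-0.0502)) = -0.4520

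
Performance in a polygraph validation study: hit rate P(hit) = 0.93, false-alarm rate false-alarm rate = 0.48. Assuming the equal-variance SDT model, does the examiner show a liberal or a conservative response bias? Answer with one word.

liberal

z(H) = 1.476, z(FA) = -0.050
c = −½·(z(H) + z(FA)) = -0.713
c < 0 → liberal criterion (biased toward responding “yes”).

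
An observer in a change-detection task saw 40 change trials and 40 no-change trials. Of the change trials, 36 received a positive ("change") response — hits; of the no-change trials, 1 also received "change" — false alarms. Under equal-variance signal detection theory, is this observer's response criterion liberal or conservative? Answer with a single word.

conservative

z(H) = 1.282, z(FA) = -1.960
c = −½·(z(H) + z(FA)) = 0.339
c > 0 → conservative criterion (biased toward responding “no”).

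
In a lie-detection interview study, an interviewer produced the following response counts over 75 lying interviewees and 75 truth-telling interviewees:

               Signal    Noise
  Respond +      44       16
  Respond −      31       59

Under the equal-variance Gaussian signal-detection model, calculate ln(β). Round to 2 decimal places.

H = 44/75 = 0.5867
FA = 16/75 = 0.2133
z(0.5867) = 0.219, z(0.2133) = -0.795
ln β = −½·[z(H)² − z(FA)²] = −0.5 × (0.048 − 0.632) = 0.292

ln β = 0.29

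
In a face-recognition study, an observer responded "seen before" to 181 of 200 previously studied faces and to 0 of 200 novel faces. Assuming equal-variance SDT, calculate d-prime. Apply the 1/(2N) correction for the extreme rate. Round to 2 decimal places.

d-prime = 4.12

The false-alarm rate is 0/200 = 0, so apply the 1/(2N) correction: FA → 1/(2·200) = 0.00250.
z(H) = z(0.90500) = 1.311
z(FA) = z(0.00250) = -2.807
d' = 1.311 − (-2.807) = 4.118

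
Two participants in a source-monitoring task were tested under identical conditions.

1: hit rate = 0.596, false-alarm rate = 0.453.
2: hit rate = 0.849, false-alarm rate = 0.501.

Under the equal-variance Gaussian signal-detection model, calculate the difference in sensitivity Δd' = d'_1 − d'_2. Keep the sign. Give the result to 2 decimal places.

1: z(0.596) = 0.243, z(0.453) = -0.118, d' = 0.361
2: z(0.849) = 1.032, z(0.501) = 0.003, d' = 1.029
Δd' = d'_1 − d'_2 = 0.361 − 1.029 = -0.668
2 has the higher sensitivity.

Δd' = -0.67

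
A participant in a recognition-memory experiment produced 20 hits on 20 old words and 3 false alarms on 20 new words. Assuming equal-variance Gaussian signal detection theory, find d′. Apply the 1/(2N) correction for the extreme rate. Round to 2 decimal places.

The hit rate is 20/20 = 1, so apply the 1/(2N) correction: H → 1 − 1/(2·20) = 0.97500.
z(H) = z(0.97500) = 1.960
z(FA) = z(0.15000) = -1.036
d' = 1.960 − (-1.036) = 2.996

d′ = 3.00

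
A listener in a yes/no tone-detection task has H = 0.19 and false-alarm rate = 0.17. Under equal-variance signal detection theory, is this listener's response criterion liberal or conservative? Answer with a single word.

conservative

z(H) = -0.878, z(FA) = -0.954
c = −½·(z(H) + z(FA)) = 0.916
c > 0 → conservative criterion (biased toward responding “no”).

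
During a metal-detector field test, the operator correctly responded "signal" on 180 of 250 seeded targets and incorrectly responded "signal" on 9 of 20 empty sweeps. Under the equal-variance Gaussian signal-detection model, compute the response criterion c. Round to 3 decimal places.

H = 180/250 = 0.7200
FA = 9/20 = 0.4500
z(0.7200) = 0.5828, z(0.4500) = -0.1257
c = −½·[z(H) + z(FA)] = −0.5 × (0.5828 + (-0.1257)) = -0.22855

c = -0.229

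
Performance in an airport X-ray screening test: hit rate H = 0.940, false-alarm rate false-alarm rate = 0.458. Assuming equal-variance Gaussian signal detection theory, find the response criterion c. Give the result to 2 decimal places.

c = -0.72

z(H) = 1.5548
z(FA) = -0.1055
c = −½·[z(H) + z(FA)] = −0.5 × (1.5548 + (-0.1055)) = -0.72465
c < 0: the screener has a liberal response bias.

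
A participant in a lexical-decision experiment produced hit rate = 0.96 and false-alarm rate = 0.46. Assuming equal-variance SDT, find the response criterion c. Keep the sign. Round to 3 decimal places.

z(H) = z(0.96) = 1.7507
z(FA) = z(0.46) = -0.1004
c = −½·[z(H) + z(FA)] = −0.5 × (1.7507 + (-0.1004)) = -0.82515
c < 0: the participant has a liberal response bias.

c = -0.825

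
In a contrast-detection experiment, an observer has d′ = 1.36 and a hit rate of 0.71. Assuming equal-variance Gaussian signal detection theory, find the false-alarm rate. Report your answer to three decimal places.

false-alarm rate = 0.210

z(hit rate) = z(0.71) = 0.5534
z(FA) = z(H) − d' = 0.5534 − 1.36 = -0.8066
false-alarm rate = Φ(-0.8066) = 0.2099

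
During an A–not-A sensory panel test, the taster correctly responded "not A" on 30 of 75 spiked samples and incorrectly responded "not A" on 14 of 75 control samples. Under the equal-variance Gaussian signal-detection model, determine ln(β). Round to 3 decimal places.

H = 30/75 = 0.4000
FA = 14/75 = 0.1867
Φ⁻¹(H) = Φ⁻¹(0.4000) = -0.2533
Φ⁻¹(FA) = Φ⁻¹(0.1867) = -0.8901
ln β = −½·[z(H)² − z(FA)²] = −0.5 × (0.0642 − 0.7923) = 0.36405

ln β = 0.364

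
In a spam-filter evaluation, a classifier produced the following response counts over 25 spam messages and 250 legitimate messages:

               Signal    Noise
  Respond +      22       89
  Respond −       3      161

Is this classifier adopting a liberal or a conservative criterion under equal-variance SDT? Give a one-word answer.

z(H) = 1.175, z(FA) = -0.369
c = −½·(z(H) + z(FA)) = -0.403
c < 0 → liberal criterion (biased toward responding “yes”).

liberal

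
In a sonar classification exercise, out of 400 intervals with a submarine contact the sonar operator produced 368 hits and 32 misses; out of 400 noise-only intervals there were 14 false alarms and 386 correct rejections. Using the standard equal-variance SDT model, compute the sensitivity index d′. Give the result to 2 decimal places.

d′ = 3.22

H = 368/400 = 0.9200
FA = 14/400 = 0.0350
z(H) = z(0.9200) = 1.405
z(FA) = z(0.0350) = -1.812
d' = z(H) − z(FA) = 1.405 − (-1.812) = 3.217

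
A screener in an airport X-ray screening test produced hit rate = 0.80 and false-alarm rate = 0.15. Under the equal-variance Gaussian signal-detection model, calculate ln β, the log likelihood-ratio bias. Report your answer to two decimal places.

z(H) = z(0.80) = 0.842
z(FA) = z(0.15) = -1.036
ln β = −½·[z(H)² − z(FA)²] = −0.5 × (0.709 − 1.073) = 0.182

ln β = 0.18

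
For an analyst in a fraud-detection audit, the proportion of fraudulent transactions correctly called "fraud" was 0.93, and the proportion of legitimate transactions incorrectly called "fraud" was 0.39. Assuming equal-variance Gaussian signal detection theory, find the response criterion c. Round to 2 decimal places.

c = -0.60

z(H) = 1.476
z(FA) = -0.279
c = −½·[z(H) + z(FA)] = −0.5 × (1.476 + (-0.279)) = -0.5985
c < 0: the analyst has a liberal response bias.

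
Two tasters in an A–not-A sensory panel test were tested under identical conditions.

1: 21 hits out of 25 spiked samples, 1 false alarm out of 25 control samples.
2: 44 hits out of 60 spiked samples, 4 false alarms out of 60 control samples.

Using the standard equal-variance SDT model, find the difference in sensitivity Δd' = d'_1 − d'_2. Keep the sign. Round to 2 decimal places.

1: z(0.8400) = 0.994, z(0.0400) = -1.751, d' = 2.745
2: z(0.7333) = 0.623, z(0.0667) = -1.501, d' = 2.124
Δd' = d'_1 − d'_2 = 2.745 − 2.124 = 0.621
1 has the higher sensitivity.

Δd' = 0.62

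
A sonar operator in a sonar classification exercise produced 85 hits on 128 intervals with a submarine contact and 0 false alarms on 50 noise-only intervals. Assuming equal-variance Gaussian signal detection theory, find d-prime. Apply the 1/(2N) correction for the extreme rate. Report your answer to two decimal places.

d-prime = 2.75

The false-alarm rate is 0/50 = 0, so apply the 1/(2N) correction: FA → 1/(2·50) = 0.01000.
z(H) = z(0.66406) = 0.424
z(FA) = z(0.01000) = -2.326
d' = 0.424 − (-2.326) = 2.750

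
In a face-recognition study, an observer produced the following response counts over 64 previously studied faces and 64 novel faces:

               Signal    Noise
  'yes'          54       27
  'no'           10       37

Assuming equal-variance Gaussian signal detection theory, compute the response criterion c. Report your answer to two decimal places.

H = 54/64 = 0.8438
FA = 27/64 = 0.4219
Φ⁻¹(H) = Φ⁻¹(0.8438) = 1.010
Φ⁻¹(FA) = Φ⁻¹(0.4219) = -0.197
c = −½·[z(H) + z(FA)] = −0.5 × (1.010 + (-0.197)) = -0.4065

c = -0.41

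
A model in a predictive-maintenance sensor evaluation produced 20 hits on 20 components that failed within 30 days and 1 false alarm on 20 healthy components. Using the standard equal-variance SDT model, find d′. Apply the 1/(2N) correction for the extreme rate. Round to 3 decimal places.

d′ = 3.605

The hit rate is 20/20 = 1, so apply the 1/(2N) correction: H → 1 − 1/(2·20) = 0.97500.
z(H) = z(0.97500) = 1.9600
z(FA) = z(0.05000) = -1.6449
d' = 1.9600 − (-1.6449) = 3.6049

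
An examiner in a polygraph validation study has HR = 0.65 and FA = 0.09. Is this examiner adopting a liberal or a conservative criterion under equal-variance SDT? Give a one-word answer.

conservative

z(H) = 0.385, z(FA) = -1.341
c = −½·(z(H) + z(FA)) = 0.478
c > 0 → conservative criterion (biased toward responding “no”).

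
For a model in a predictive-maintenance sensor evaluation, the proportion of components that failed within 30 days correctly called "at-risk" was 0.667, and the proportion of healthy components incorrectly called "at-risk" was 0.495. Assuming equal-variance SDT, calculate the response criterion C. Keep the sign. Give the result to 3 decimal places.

C = -0.210

Φ⁻¹(H) = Φ⁻¹(0.667) = 0.4316
Φ⁻¹(FA) = Φ⁻¹(0.495) = -0.0125
c = −½·[z(H) + z(FA)] = −0.5 × (0.4316 + (-0.0125)) = -0.20955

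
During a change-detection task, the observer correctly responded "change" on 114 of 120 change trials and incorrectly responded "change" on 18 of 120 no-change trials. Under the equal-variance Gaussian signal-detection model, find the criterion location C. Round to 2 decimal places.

C = -0.30

H = 114/120 = 0.9500
FA = 18/120 = 0.1500
z(H) = 1.6449
z(FA) = -1.0364
c = −½·[z(H) + z(FA)] = −0.5 × (1.6449 + (-1.0364)) = -0.30425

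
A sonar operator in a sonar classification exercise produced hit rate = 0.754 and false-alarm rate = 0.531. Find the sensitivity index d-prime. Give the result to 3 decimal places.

d-prime = 0.609

Φ⁻¹(H) = 0.6871
Φ⁻¹(FA) = 0.0778
d' = z(H) − z(FA) = 0.6871 − 0.0778 = 0.6093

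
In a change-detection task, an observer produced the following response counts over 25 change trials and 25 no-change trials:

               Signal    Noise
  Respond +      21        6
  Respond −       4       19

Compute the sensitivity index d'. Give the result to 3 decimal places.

d' = 1.701

H = 21/25 = 0.8400
FA = 6/25 = 0.2400
z(H) = z(0.8400) = 0.9945
z(FA) = z(0.2400) = -0.7063
d' = z(H) − z(FA) = 0.9945 − (-0.7063) = 1.7008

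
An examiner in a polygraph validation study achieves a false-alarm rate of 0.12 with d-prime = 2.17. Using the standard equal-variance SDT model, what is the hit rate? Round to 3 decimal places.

z(false-alarm rate) = z(0.12) = -1.1750
z(H) = z(FA) + d' = -1.1750 + 2.17 = 0.9950
hit rate = Φ(0.9950) = 0.8401

hit rate = 0.840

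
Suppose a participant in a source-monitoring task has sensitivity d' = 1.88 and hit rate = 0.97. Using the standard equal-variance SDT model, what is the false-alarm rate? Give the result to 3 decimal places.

false-alarm rate = 0.500

z(hit rate) = z(0.97) = 1.8808
z(FA) = z(H) − d' = 1.8808 − 1.88 = 0.0008
false-alarm rate = Φ(0.0008) = 0.5003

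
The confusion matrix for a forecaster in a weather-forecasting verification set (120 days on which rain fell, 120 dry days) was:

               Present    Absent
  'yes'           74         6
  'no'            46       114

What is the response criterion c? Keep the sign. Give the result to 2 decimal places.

c = 0.67

H = 74/120 = 0.6167
FA = 6/120 = 0.0500
z(H) = 0.2968
z(FA) = -1.6449
c = −½·[z(H) + z(FA)] = −0.5 × (0.2968 + (-1.6449)) = 0.67405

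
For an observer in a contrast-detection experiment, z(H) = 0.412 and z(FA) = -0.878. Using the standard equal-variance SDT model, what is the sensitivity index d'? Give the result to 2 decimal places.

d' = 1.29

d' = z(H) − z(FA) = 0.412 − (-0.878) = 1.290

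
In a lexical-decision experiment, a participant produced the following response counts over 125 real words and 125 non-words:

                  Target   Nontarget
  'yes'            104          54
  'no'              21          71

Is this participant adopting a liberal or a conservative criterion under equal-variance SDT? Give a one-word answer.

liberal

z(H) = 0.962, z(FA) = -0.171
c = −½·(z(H) + z(FA)) = -0.3955
c < 0 → liberal criterion (biased toward responding “yes”).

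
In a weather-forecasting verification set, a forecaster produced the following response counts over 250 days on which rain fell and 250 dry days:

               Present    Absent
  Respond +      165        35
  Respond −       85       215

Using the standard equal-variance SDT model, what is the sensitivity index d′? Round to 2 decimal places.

H = 165/250 = 0.6600
FA = 35/250 = 0.1400
Φ⁻¹(0.6600) = 0.4125, Φ⁻¹(0.1400) = -1.0803
d' = z(H) − z(FA) = 0.4125 − (-1.0803) = 1.4928

d′ = 1.49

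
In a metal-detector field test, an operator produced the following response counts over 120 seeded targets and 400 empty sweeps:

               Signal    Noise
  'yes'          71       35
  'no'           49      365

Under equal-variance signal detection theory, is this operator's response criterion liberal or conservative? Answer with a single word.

z(H) = 0.232, z(FA) = -1.356
c = −½·(z(H) + z(FA)) = 0.562
c > 0 → conservative criterion (biased toward responding “no”).

conservative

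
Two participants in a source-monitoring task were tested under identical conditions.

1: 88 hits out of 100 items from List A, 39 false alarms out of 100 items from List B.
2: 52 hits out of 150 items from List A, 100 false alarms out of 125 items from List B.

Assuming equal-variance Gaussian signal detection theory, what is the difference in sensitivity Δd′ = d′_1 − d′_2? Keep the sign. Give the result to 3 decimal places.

Δd′ = 2.690

1: z(0.8800) = 1.1750, z(0.3900) = -0.2793, d' = 1.4543
2: z(0.3467) = -0.3942, z(0.8000) = 0.8416, d' = -1.2358
Δd' = d'_1 − d'_2 = 1.4543 − (-1.2358) = 2.6901
1 has the higher sensitivity.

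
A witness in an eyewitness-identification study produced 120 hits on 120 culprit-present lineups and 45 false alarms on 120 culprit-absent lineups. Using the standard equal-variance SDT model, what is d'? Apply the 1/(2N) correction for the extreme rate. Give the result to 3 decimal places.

The hit rate is 120/120 = 1, so apply the 1/(2N) correction: H → 1 − 1/(2·120) = 0.99583.
z(H) = z(0.99583) = 2.6380
z(FA) = z(0.37500) = -0.3186
d' = 2.6380 − (-0.3186) = 2.9566

d' = 2.957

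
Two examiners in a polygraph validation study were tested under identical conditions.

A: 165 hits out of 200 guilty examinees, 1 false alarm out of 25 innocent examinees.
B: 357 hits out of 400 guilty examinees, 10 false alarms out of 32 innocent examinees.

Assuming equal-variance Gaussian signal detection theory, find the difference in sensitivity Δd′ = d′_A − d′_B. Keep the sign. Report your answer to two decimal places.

A: z(0.8250) = 0.935, z(0.0400) = -1.751, d' = 2.686
B: z(0.8925) = 1.240, z(0.3125) = -0.489, d' = 1.729
Δd' = d'_A − d'_B = 2.686 − 1.729 = 0.957
A has the higher sensitivity.

Δd′ = 0.96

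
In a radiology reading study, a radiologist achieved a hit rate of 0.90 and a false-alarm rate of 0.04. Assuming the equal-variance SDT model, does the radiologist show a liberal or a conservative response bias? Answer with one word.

z(H) = 1.282, z(FA) = -1.751
c = −½·(z(H) + z(FA)) = 0.2345
c > 0 → conservative criterion (biased toward responding “no”).

conservative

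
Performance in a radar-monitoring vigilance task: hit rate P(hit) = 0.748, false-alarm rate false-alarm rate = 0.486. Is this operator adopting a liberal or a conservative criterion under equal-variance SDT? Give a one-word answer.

liberal

z(H) = 0.668, z(FA) = -0.035
c = −½·(z(H) + z(FA)) = -0.3165
c < 0 → liberal criterion (biased toward responding “yes”).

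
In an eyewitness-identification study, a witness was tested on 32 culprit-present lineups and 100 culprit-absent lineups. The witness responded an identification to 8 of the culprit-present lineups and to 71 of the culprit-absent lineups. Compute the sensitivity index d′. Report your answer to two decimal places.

d′ = -1.23

H = 8/32 = 0.2500
FA = 71/100 = 0.7100
Φ⁻¹(0.2500) = -0.674, Φ⁻¹(0.7100) = 0.553
d' = z(H) − z(FA) = -0.674 − 0.553 = -1.227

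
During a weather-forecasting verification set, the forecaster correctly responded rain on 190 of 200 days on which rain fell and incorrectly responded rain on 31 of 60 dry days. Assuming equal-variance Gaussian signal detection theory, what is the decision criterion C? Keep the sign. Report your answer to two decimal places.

H = 190/200 = 0.9500
FA = 31/60 = 0.5167
z(H) = 1.6449
z(FA) = 0.0419
c = −½·[z(H) + z(FA)] = −0.5 × (1.6449 + 0.0419) = -0.8434
c < 0: the forecaster has a liberal response bias.

C = -0.84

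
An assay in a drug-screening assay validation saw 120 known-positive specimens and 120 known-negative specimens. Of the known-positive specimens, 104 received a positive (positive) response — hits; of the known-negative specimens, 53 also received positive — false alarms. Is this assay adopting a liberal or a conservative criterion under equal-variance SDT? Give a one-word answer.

z(H) = 1.111, z(FA) = -0.147
c = −½·(z(H) + z(FA)) = -0.482
c < 0 → liberal criterion (biased toward responding “yes”).

liberal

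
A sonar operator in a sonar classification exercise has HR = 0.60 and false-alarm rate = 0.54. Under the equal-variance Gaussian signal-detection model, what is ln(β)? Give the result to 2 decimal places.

ln β = -0.03

z(H) = z(0.60) = 0.253
z(FA) = z(0.54) = 0.100
ln β = −½·[z(H)² − z(FA)²] = −0.5 × (0.064 − 0.010) = -0.027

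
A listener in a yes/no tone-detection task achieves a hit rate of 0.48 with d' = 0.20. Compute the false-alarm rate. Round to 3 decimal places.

z(hit rate) = z(0.48) = -0.0502
z(FA) = z(H) − d' = -0.0502 − 0.20 = -0.2502
false-alarm rate = Φ(-0.2502) = 0.4012

false-alarm rate = 0.401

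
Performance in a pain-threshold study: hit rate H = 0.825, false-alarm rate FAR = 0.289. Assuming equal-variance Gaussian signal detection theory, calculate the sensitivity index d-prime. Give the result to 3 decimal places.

d-prime = 1.491

Φ⁻¹(H) = Φ⁻¹(0.825) = 0.9346
Φ⁻¹(FA) = Φ⁻¹(0.289) = -0.5563
d' = z(H) − z(FA) = 0.9346 − (-0.5563) = 1.4909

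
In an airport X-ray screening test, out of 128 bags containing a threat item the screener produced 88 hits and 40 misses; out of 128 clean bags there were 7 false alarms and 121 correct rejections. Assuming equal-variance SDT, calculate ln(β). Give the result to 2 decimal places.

H = 88/128 = 0.6875
FA = 7/128 = 0.0547
z(0.6875) = 0.489, z(0.0547) = -1.601
ln β = −½·[z(H)² − z(FA)²] = −0.5 × (0.239 − 2.563) = 1.162

ln β = 1.16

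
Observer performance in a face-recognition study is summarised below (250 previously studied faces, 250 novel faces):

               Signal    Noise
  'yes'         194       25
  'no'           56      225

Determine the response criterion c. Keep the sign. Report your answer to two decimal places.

H = 194/250 = 0.7760
FA = 25/250 = 0.1000
z(0.7760) = 0.7588, z(0.1000) = -1.2816
c = −½·[z(H) + z(FA)] = −0.5 × (0.7588 + (-1.2816)) = 0.2614

c = 0.26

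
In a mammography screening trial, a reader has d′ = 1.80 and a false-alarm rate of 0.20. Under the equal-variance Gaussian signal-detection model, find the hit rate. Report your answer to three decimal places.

hit rate = 0.831

z(false-alarm rate) = z(0.20) = -0.8416
z(H) = z(FA) + d' = -0.8416 + 1.80 = 0.9584
hit rate = Φ(0.9584) = 0.8311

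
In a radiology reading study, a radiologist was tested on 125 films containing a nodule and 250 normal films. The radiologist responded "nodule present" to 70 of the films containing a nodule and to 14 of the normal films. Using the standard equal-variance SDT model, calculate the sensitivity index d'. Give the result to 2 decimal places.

d' = 1.74

H = 70/125 = 0.5600
FA = 14/250 = 0.0560
z(H) = 0.151
z(FA) = -1.589
d' = z(H) − z(FA) = 0.151 − (-1.589) = 1.740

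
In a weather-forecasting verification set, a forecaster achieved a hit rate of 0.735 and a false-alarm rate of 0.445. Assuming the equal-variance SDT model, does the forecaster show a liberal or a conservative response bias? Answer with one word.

z(H) = 0.628, z(FA) = -0.138
c = −½·(z(H) + z(FA)) = -0.245
c < 0 → liberal criterion (biased toward responding “yes”).

liberal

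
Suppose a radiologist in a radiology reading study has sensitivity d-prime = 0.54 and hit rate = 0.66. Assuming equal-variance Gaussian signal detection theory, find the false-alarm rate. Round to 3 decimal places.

false-alarm rate = 0.449

z(hit rate) = z(0.66) = 0.4125
z(FA) = z(H) − d' = 0.4125 − 0.54 = -0.1275
false-alarm rate = Φ(-0.1275) = 0.4493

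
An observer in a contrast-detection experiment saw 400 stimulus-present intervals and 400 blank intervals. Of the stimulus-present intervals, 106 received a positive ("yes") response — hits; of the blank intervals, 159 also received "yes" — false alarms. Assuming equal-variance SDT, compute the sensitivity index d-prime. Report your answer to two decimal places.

H = 106/400 = 0.2650
FA = 159/400 = 0.3975
z(0.2650) = -0.6280, z(0.3975) = -0.2598
d' = z(H) − z(FA) = -0.6280 − (-0.2598) = -0.3682

d-prime = -0.37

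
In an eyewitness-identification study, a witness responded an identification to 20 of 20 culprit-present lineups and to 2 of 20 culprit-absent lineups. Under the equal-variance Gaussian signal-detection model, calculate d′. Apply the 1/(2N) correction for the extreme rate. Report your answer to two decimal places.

d′ = 3.24

The hit rate is 20/20 = 1, so apply the 1/(2N) correction: H → 1 − 1/(2·20) = 0.97500.
z(H) = z(0.97500) = 1.960
z(FA) = z(0.10000) = -1.282
d' = 1.960 − (-1.282) = 3.242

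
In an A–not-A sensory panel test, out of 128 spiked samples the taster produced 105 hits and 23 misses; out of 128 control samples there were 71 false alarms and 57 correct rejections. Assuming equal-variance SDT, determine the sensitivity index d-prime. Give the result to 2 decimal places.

d-prime = 0.78

H = 105/128 = 0.8203
FA = 71/128 = 0.5547
z(H) = 0.917
z(FA) = 0.138
d' = z(H) − z(FA) = 0.917 − 0.138 = 0.779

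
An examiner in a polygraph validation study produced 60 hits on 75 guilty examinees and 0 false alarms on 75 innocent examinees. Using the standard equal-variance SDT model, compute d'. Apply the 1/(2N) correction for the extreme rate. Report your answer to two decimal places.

The false-alarm rate is 0/75 = 0, so apply the 1/(2N) correction: FA → 1/(2·75) = 0.00667.
z(H) = z(0.80000) = 0.842
z(FA) = z(0.00667) = -2.475
d' = 0.842 − (-2.475) = 3.317

d' = 3.32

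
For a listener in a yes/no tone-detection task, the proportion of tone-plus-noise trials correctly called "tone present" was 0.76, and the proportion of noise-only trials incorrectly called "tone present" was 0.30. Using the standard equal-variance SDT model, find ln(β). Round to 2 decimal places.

Φ⁻¹(H) = 0.706
Φ⁻¹(FA) = -0.524
ln β = −½·[z(H)² − z(FA)²] = −0.5 × (0.498 − 0.275) = -0.1115

ln β = -0.11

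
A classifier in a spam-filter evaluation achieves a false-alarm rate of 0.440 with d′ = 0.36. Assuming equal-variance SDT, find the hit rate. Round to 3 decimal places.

z(false-alarm rate) = z(0.440) = -0.1510
z(H) = z(FA) + d' = -0.1510 + 0.36 = 0.2090
hit rate = Φ(0.2090) = 0.5828

hit rate = 0.583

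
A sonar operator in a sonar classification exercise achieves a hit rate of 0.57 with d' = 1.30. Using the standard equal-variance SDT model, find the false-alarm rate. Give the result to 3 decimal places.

false-alarm rate = 0.131

z(hit rate) = z(0.57) = 0.1764
z(FA) = z(H) − d' = 0.1764 − 1.30 = -1.1236
false-alarm rate = Φ(-1.1236) = 0.1306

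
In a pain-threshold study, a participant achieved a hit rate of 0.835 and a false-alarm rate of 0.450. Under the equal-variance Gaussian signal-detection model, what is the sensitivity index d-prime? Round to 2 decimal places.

d-prime = 1.10

z(H) = z(0.835) = 0.974
z(FA) = z(0.450) = -0.126
d' = z(H) − z(FA) = 0.974 − (-0.126) = 1.100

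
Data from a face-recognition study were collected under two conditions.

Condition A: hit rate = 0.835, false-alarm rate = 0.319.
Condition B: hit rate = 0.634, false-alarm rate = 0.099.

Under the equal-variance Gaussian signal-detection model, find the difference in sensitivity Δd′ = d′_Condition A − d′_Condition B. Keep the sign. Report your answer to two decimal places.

Δd′ = -0.19

Condition A: z(0.835) = 0.974, z(0.319) = -0.470, d' = 1.444
Condition B: z(0.634) = 0.342, z(0.099) = -1.287, d' = 1.629
Δd' = d'_Condition A − d'_Condition B = 1.444 − 1.629 = -0.185
Condition B has the higher sensitivity.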